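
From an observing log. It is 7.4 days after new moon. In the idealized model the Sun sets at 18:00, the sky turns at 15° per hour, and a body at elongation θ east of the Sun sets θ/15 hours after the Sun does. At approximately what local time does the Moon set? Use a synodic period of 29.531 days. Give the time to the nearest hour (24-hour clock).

00:00

The Moon has covered 7.4/29.531 of its cycle, so θ ≈ 360° × 7.4/29.531 = 90.2°.
Delay after the Sun = 90.2° / (15°/h) ≈ 6.01 h.
18:00 + 6.01 h ≈ 00:01 → 00:00 to the nearest hour.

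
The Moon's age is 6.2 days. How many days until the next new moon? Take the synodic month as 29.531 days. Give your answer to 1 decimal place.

The next new moon completes the synodic month: 29.531 − 6.2 = 23.331 days.

23.3 days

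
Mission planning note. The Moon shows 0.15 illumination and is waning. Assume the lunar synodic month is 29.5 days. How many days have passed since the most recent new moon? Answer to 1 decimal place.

From f = (1 − cos θ)/2: cos θ = 1 − 2×0.15 = 0.700; arccos → 45.6°.
A waning Moon lies in 180°–360°, so θ = 360° − 45.6° = 314.4°.
At 360°/29.5 d per day, 314.4° corresponds to 25.77 days.

25.8 days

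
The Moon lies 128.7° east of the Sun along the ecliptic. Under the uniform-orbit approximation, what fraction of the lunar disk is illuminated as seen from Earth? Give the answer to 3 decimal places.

0.813

f = (1 − cos 128.7°)/2 = (1 − (-0.625))/2 ≈ 0.813.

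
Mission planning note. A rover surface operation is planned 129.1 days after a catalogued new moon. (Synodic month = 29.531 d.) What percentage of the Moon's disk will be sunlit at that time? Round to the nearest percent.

129.1 d spans 4 complete synodic months (4 × 29.531 = 118.12 d) plus 10.98 d.
The Moon has covered 10.98/29.531 of its cycle, so θ ≈ 360° × 10.98/29.531 = 133.8°.
Illuminated fraction = (1 − cos 133.8°)/2 = (1 − (-0.692))/2 ≈ 0.846, so 85%.

85%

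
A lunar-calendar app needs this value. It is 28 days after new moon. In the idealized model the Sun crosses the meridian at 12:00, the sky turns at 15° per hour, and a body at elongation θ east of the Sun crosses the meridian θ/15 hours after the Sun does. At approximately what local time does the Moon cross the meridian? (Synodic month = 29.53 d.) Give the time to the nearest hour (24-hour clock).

11:00

The Moon has covered 28/29.53 of its cycle, so θ ≈ 360° × 28/29.53 = 341.3°.
At 15° of sky rotation per hour, 341.3° corresponds to a 22.76 h lag.
12:00 + 22.76 h ≈ 10:45 → 11:00 to the nearest hour.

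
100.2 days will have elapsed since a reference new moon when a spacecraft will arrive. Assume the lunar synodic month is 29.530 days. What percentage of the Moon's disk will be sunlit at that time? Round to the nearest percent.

100.2/29.530 = 3.393 lunations, so 3 complete cycles and 11.61 d into the next.
The Moon has covered 11.61/29.530 of its cycle, so θ ≈ 360° × 11.61/29.530 = 141.5°.
With cos θ = (-0.783), the lit fraction is (1 − (-0.783))/2 ≈ 0.892, so 89%.

89%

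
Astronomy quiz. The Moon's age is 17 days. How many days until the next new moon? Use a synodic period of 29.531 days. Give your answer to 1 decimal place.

12.5 days

The next new moon completes the synodic month: 29.531 − 17 = 12.531 days.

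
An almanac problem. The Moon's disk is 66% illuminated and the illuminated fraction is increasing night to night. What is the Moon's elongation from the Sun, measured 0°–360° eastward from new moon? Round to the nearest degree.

109°

cos θ = 1 − 2f = -0.320, giving a principal value of 108.7°.
The Moon is waxing (0°–180°), so θ = 108.7° directly.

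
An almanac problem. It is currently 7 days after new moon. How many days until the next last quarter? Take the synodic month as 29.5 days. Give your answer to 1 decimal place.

Last quarter occurs at elongation 270°, i.e. at age 29.5 × 270/360 = 22.125 d.
That is 22.125 − 7 = 15.125 days ahead.

15.1 days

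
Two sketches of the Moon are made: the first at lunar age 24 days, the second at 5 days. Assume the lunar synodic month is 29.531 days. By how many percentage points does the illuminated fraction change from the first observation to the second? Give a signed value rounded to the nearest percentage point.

First observation: θ = 360°·24/29.531 = 292.6°, so f = 0.308.
Second observation: θ = 61.0°, f = 0.257.
Δf = 0.257 − 0.308 = -0.051, i.e. -5 pp.

-5 pp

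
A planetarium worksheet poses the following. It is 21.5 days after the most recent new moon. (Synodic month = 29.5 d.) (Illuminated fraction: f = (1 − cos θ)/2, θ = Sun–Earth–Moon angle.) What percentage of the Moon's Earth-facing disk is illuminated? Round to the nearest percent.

Elongation θ = 360° × 21.5/29.5 ≈ 262.4°.
cos 262.4° = (-0.133), so f = (1 − (-0.133))/2 = 0.566, so 57%.

57%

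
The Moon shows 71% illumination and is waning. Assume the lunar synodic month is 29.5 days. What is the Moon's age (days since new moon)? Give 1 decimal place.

20.1 days

Invert f = (1 − cos θ)/2 to get cos θ = 1 − 2(0.71) = -0.420, hence θ₀ = arccos -0.420 = 114.8°.
Waning ⇒ past full, so θ = 360° − 114.8° = 245.2°.
Age = 29.5 × 245.2°/360° ≈ 20.09 days.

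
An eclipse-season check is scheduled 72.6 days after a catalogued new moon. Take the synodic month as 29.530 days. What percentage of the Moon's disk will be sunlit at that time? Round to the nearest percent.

Reduce mod P: 72.6 − 2×29.530 = 13.54 d into the current lunation.
Phase angle: θ = 360°·(13.54 d)/(29.530 d) = 165.1°.
With cos θ = (-0.966), the lit fraction is (1 − (-0.966))/2 ≈ 0.983, so 98%.

98%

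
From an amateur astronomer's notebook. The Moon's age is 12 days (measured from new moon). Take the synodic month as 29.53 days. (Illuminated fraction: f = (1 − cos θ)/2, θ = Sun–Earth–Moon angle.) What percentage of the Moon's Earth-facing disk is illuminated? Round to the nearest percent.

The Moon has covered 12/29.53 of its cycle, so θ ≈ 360° × 12/29.53 = 146.3°.
With cos θ = (-0.832), the lit fraction is (1 − (-0.832))/2 ≈ 0.916, so 92%.

92%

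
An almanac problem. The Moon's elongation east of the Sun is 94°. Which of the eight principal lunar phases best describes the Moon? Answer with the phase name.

The first quarter sector spans roughly 68°–112°; 94° falls inside it.

first quarter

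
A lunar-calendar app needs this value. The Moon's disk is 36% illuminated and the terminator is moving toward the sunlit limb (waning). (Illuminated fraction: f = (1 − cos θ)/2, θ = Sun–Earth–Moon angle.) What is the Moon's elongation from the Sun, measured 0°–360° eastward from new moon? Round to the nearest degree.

286°

cos θ = 1 − 2f = 0.280, giving a principal value of 73.7°.
Since the Moon is past full (waning), take the reflex angle: θ = 360° − 73.7° = 286.3°.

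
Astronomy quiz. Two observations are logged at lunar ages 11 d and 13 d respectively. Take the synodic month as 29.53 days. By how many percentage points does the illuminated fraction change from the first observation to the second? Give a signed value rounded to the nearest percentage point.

+12 pp

θ₁ = 360° × 11/29.53 = 134.1°, f₁ = (1 − cos θ₁)/2 = 0.848.
θ₂ = 360° × 13/29.53 = 158.5°, f₂ = (1 − cos θ₂)/2 = 0.965.
Change = f₂ − f₁ = +0.117 → +12 percentage points.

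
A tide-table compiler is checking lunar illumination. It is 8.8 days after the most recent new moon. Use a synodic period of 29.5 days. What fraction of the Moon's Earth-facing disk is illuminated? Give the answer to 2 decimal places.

Elongation θ = 360° × 8.8/29.5 ≈ 107.4°.
With cos θ = (-0.299), the lit fraction is (1 − (-0.299))/2 ≈ 0.649.

0.65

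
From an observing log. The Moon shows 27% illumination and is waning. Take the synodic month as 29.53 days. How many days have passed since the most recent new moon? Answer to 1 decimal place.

From f = (1 − cos θ)/2: cos θ = 1 − 2×0.27 = 0.460; arccos → 62.6°.
Since the Moon is past full (waning), take the reflex angle: θ = 360° − 62.6° = 297.4°.
Age = 29.53 × 297.4°/360° ≈ 24.39 days.

24.4 days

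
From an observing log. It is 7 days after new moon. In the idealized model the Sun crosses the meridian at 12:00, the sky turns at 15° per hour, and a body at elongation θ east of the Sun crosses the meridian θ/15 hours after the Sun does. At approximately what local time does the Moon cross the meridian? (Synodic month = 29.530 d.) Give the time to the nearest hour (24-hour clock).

Phase angle: θ = 360°·(7 d)/(29.530 d) = 85.3°.
The Moon trails the Sun by θ/15 = 85.3/15 ≈ 5.69 hours.
12:00 + 5.69 h ≈ 17:41 → 18:00 to the nearest hour.

18:00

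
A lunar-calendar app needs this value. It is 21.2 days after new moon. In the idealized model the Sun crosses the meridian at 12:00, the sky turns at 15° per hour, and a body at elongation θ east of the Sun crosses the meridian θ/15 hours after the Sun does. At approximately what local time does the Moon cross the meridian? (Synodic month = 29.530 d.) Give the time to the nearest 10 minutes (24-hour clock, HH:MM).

Elongation θ = 360° × 21.2/29.530 ≈ 258.4°.
Delay after the Sun = 258.4° / (15°/h) ≈ 17.23 h.
12:00 + 17.230 h ≈ 05:14 → 05:10 to the nearest ten minutes.

05:10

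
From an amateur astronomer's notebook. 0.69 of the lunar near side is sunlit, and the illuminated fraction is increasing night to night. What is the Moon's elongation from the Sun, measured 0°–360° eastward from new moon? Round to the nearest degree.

cos θ = 1 − 2f = -0.380, giving a principal value of 112.3°.
The Moon is waxing (0°–180°), so θ = 112.3° directly.

112°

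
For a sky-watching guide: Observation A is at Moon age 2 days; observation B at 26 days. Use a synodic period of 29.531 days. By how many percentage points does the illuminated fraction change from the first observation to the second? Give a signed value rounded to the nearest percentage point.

First observation: θ = 360°·2/29.531 = 24.4°, so f = 0.045.
Second observation: θ = 317.0°, f = 0.135.
Δf = 0.135 − 0.045 = +0.090, i.e. +9 pp.

+9 percentage points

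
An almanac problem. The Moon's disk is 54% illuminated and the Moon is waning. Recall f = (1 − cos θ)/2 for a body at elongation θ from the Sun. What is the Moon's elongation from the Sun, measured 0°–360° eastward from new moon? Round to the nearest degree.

From f = (1 − cos θ)/2: cos θ = 1 − 2×0.54 = -0.080; arccos → 94.6°.
Waning ⇒ past full, so θ = 360° − 94.6° = 265.4°.

265°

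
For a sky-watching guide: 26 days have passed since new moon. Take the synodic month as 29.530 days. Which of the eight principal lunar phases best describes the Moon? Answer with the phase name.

waning crescent

θ ≈ 360° × 26/29.530 = 317°, which falls in the waning crescent sector.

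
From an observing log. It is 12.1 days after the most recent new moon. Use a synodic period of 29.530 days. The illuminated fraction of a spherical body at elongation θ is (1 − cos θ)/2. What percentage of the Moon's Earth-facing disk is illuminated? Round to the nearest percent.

92%

Elongation θ = 360° × 12.1/29.530 ≈ 147.5°.
With cos θ = (-0.843), the lit fraction is (1 − (-0.843))/2 ≈ 0.922, so 92%.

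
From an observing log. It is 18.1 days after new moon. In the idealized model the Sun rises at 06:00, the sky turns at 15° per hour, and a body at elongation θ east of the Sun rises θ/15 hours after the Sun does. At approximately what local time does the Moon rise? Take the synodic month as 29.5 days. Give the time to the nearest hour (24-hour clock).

21:00

The Moon has covered 18.1/29.5 of its cycle, so θ ≈ 360° × 18.1/29.5 = 220.9°.
Delay after the Sun = 220.9° / (15°/h) ≈ 14.73 h.
06:00 + 14.73 h ≈ 20:44 → 21:00 to the nearest hour.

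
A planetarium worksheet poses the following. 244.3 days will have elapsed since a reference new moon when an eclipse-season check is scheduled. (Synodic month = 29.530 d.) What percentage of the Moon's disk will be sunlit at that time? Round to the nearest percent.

Reduce mod P: 244.3 − 8×29.530 = 8.06 d into the current lunation.
The Moon has covered 8.06/29.530 of its cycle, so θ ≈ 360° × 8.06/29.530 = 98.3°.
Illuminated fraction = (1 − cos 98.3°)/2 = (1 − (-0.144))/2 ≈ 0.572, so 57%.

57%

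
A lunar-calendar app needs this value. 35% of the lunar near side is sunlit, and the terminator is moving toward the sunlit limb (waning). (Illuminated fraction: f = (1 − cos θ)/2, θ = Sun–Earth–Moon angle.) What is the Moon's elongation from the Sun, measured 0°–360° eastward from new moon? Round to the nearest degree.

287°

cos θ = 1 − 2f = 0.300, giving a principal value of 72.5°.
Since the Moon is past full (waning), take the reflex angle: θ = 360° − 72.5° = 287.5°.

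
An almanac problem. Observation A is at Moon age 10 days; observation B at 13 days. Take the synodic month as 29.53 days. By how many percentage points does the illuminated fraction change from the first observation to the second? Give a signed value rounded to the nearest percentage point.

θ₁ = 360° × 10/29.53 = 121.9°, f₁ = (1 − cos θ₁)/2 = 0.764.
θ₂ = 360° × 13/29.53 = 158.5°, f₂ = (1 − cos θ₂)/2 = 0.965.
Change = f₂ − f₁ = +0.201 → +20 percentage points.

+20 percentage points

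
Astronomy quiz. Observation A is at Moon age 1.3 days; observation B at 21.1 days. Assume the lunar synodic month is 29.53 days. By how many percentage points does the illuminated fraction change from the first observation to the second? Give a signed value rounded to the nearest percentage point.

+59 pp

First observation: θ = 360°·1.3/29.53 = 15.8°, so f = 0.019.
Second observation: θ = 257.2°, f = 0.611.
Δf = 0.611 − 0.019 = +0.592, i.e. +59 pp.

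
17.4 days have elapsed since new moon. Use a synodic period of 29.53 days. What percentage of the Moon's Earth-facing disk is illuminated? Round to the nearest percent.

92%

Elongation θ = 360° × 17.4/29.53 ≈ 212.1°.
With cos θ = (-0.847), the lit fraction is (1 − (-0.847))/2 ≈ 0.923, so 92%.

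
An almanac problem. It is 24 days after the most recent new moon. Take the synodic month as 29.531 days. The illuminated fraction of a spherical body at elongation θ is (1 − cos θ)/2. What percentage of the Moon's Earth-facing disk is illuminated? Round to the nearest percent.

Elongation θ = 360° × 24/29.531 ≈ 292.6°.
Illuminated fraction = (1 − cos 292.6°)/2 = (1 − 0.384)/2 ≈ 0.308, so 31%.

31%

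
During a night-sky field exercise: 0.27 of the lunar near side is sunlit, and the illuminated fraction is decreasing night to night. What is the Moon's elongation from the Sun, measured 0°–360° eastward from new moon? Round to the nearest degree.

297°

From f = (1 − cos θ)/2: cos θ = 1 − 2×0.27 = 0.460; arccos → 62.6°.
Waning ⇒ past full, so θ = 360° − 62.6° = 297.4°.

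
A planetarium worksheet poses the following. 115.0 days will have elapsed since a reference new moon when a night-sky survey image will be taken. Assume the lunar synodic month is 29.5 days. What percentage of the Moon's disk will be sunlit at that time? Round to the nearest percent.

Reduce mod P: 115.0 − 3×29.5 = 26.50 d into the current lunation.
Phase angle: θ = 360°·(26.50 d)/(29.5 d) = 323.4°.
cos 323.4° = 0.803, so f = (1 − 0.803)/2 = 0.099, so 10%.

10%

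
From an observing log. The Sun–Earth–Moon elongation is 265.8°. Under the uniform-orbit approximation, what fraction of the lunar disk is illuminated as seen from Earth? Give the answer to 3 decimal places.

0.537

Half-versine of 265.8°: (1 − (-0.073))/2 = 0.537.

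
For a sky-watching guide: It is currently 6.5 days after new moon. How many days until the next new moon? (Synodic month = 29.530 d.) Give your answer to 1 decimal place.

The next new moon completes the synodic month: 29.530 − 6.5 = 23.030 days.

23.0 days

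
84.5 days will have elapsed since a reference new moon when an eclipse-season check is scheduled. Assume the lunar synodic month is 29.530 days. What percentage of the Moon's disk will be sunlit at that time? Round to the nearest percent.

Reduce mod P: 84.5 − 2×29.530 = 25.44 d into the current lunation.
Phase angle: θ = 360°·(25.44 d)/(29.530 d) = 310.1°.
With cos θ = 0.645, the lit fraction is (1 − 0.645)/2 ≈ 0.178, so 18%.

18%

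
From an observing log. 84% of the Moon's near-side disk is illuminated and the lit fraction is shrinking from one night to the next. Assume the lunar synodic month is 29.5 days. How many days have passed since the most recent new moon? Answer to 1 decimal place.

From f = (1 − cos θ)/2: cos θ = 1 − 2×0.84 = -0.680; arccos → 132.8°.
Waning ⇒ past full, so θ = 360° − 132.8° = 227.2°.
That fraction of the synodic month is 227.2/360 × 29.5 d ≈ 18.61 d.

18.6 days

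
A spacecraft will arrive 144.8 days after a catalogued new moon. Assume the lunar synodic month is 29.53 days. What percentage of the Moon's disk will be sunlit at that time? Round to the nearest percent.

144.8 d spans 4 complete synodic months (4 × 29.53 = 118.12 d) plus 26.68 d.
Elongation θ = 360° × 26.68/29.53 ≈ 325.3°.
cos 325.3° = 0.822, so f = (1 − 0.822)/2 = 0.089, so 9%.

9%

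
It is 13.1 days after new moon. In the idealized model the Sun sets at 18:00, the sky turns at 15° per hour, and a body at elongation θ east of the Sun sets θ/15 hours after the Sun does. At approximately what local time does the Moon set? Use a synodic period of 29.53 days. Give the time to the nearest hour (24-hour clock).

05:00

Elongation θ = 360° × 13.1/29.53 ≈ 159.7°.
Delay after the Sun = 159.7° / (15°/h) ≈ 10.65 h.
18:00 + 10.65 h ≈ 04:39 → 05:00 to the nearest hour.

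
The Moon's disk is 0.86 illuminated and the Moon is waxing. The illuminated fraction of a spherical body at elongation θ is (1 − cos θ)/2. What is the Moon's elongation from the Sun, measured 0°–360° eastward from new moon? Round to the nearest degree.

136°

Invert f = (1 − cos θ)/2 to get cos θ = 1 − 2(0.86) = -0.720, hence θ₀ = arccos -0.720 = 136.1°.
Before full moon the principal value applies: θ = 136.1°.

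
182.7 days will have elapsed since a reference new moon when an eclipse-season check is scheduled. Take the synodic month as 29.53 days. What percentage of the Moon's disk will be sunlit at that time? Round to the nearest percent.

182.7/29.53 = 6.187 lunations, so 6 complete cycles and 5.52 d into the next.
Phase angle: θ = 360°·(5.52 d)/(29.53 d) = 67.3°.
With cos θ = 0.386, the lit fraction is (1 − 0.386)/2 ≈ 0.307, so 31%.

31%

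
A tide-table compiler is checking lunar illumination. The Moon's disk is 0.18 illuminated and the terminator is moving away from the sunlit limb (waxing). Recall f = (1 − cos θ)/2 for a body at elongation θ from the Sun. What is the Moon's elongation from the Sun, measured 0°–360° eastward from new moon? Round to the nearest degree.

From f = (1 − cos θ)/2: cos θ = 1 − 2×0.18 = 0.640; arccos → 50.2°.
The Moon is waxing (0°–180°), so θ = 50.2° directly.

50°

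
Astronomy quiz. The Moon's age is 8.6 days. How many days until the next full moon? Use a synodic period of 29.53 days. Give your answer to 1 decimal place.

Full moon occurs at elongation 180°, i.e. at age 29.53 × 180/360 = 14.765 d.
So 6.165 days remain (14.765 − 8.6).

6.2 days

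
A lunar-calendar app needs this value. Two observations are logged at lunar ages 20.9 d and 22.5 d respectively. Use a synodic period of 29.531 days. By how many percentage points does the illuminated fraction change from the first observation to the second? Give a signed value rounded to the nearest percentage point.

-17 percentage points

First observation: θ = 360°·20.9/29.531 = 254.8°, so f = 0.631.
Second observation: θ = 274.3°, f = 0.463.
Δf = 0.463 − 0.631 = -0.169, i.e. -17 pp.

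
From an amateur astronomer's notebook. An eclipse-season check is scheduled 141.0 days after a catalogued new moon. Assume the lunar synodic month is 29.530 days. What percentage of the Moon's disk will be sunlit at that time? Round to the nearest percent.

42%

Reduce mod P: 141.0 − 4×29.530 = 22.88 d into the current lunation.
Phase angle: θ = 360°·(22.88 d)/(29.530 d) = 278.9°.
cos 278.9° = 0.155, so f = (1 − 0.155)/2 = 0.422, so 42%.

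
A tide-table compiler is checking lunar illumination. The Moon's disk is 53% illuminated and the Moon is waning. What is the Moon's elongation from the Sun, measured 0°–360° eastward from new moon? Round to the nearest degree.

267°

cos θ = 1 − 2f = -0.060, giving a principal value of 93.4°.
A waning Moon lies in 180°–360°, so θ = 360° − 93.4° = 266.6°.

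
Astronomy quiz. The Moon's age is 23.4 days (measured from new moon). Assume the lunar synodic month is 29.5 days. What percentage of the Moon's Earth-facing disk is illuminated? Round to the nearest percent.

The Moon has covered 23.4/29.5 of its cycle, so θ ≈ 360° × 23.4/29.5 = 285.6°.
Illuminated fraction = (1 − cos 285.6°)/2 = (1 − 0.268)/2 ≈ 0.366, so 37%.

37%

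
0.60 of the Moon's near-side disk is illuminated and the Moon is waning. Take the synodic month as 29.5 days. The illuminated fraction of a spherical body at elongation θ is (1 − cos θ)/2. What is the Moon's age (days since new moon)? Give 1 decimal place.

21.2 days

From f = (1 − cos θ)/2: cos θ = 1 − 2×0.60 = -0.200; arccos → 101.5°.
Waning ⇒ past full, so θ = 360° − 101.5° = 258.5°.
That fraction of the synodic month is 258.5/360 × 29.5 d ≈ 21.18 d.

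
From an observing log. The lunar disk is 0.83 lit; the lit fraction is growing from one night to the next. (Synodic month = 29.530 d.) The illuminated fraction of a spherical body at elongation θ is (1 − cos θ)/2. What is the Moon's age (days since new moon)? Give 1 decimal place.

10.8 days

cos θ = 1 − 2f = -0.660, giving a principal value of 131.3°.
The Moon is waxing (0°–180°), so θ = 131.3° directly.
At 360°/29.530 d per day, 131.3° corresponds to 10.77 days.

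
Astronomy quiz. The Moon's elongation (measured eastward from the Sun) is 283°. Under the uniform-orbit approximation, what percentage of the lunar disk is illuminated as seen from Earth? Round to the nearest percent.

Half-versine of 283°: (1 − 0.225)/2 = 0.388, i.e. 39%.

39%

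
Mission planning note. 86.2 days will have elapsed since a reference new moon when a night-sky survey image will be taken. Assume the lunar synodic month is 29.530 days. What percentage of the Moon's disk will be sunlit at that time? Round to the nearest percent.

6%

86.2 d spans 2 complete synodic months (2 × 29.530 = 59.06 d) plus 27.14 d.
Elongation θ = 360° × 27.14/29.530 ≈ 330.9°.
cos 330.9° = 0.873, so f = (1 − 0.873)/2 = 0.063, so 6%.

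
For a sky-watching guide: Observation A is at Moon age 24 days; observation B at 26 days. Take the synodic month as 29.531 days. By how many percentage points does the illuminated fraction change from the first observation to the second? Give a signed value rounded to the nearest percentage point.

First observation: θ = 360°·24/29.531 = 292.6°, so f = 0.308.
Second observation: θ = 317.0°, f = 0.135.
Δf = 0.135 − 0.308 = -0.173, i.e. -17 pp.

-17 percentage points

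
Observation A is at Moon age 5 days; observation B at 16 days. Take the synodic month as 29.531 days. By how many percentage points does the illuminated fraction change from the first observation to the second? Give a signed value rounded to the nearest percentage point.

First observation: θ = 360°·5/29.531 = 61.0°, so f = 0.257.
Second observation: θ = 195.0°, f = 0.983.
Δf = 0.983 − 0.257 = +0.726, i.e. +73 pp.

+73 percentage points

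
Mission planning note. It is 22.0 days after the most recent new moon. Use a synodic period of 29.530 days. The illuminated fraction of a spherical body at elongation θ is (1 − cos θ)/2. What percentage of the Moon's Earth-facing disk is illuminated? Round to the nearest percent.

The Moon has covered 22.0/29.530 of its cycle, so θ ≈ 360° × 22.0/29.530 = 268.2°.
With cos θ = (-0.031), the lit fraction is (1 − (-0.031))/2 ≈ 0.516, so 52%.

52%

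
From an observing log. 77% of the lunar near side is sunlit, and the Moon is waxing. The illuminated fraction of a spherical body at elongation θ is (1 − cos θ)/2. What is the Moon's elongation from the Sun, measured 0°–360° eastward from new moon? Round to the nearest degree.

123°

Invert f = (1 − cos θ)/2 to get cos θ = 1 − 2(0.77) = -0.540, hence θ₀ = arccos -0.540 = 122.7°.
The Moon is waxing (0°–180°), so θ = 122.7° directly.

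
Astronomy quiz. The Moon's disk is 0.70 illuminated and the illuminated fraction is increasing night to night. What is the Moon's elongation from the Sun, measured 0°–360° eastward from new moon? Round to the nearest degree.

Invert f = (1 − cos θ)/2 to get cos θ = 1 − 2(0.70) = -0.400, hence θ₀ = arccos -0.400 = 113.6°.
The Moon is waxing (0°–180°), so θ = 113.6° directly.

114°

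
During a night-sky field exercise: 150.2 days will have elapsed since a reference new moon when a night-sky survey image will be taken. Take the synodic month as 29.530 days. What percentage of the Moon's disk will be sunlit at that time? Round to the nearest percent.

7%

150.2/29.530 = 5.086 lunations, so 5 complete cycles and 2.55 d into the next.
Phase angle: θ = 360°·(2.55 d)/(29.530 d) = 31.1°.
With cos θ = 0.856, the lit fraction is (1 − 0.856)/2 ≈ 0.072, so 7%.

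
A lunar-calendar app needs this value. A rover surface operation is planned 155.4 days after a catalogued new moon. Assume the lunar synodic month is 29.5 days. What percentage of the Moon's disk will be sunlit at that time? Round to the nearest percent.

56%

Reduce mod P: 155.4 − 5×29.5 = 7.90 d into the current lunation.
Elongation θ = 360° × 7.90/29.5 ≈ 96.4°.
Illuminated fraction = (1 − cos 96.4°)/2 = (1 − (-0.112))/2 ≈ 0.556, so 56%.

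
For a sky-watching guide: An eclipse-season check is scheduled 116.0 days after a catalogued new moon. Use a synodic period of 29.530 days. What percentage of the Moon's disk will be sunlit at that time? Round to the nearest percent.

116.0 d spans 3 complete synodic months (3 × 29.530 = 88.59 d) plus 27.41 d.
Elongation θ = 360° × 27.41/29.530 ≈ 334.2°.
With cos θ = 0.900, the lit fraction is (1 − 0.900)/2 ≈ 0.050, so 5%.

5%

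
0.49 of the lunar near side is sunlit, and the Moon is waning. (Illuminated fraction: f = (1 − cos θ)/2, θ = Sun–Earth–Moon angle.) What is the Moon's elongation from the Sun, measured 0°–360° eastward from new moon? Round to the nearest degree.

271°

cos θ = 1 − 2f = 0.020, giving a principal value of 88.9°.
A waning Moon lies in 180°–360°, so θ = 360° − 88.9° = 271.1°.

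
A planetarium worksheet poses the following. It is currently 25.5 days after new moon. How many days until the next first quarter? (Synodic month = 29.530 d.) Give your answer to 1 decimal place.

11.4 days

First quarter occurs at elongation 90°, i.e. at age 29.530 × 90/360 = 7.383 d.
This lunation's first quarter (7.383 d) has passed, so add one period: 36.913 − 25.5 = 11.413 days.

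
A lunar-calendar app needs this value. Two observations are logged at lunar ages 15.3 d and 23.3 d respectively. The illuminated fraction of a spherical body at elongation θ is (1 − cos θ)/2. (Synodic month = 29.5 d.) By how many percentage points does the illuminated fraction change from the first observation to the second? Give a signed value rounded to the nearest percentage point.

First observation: θ = 360°·15.3/29.5 = 186.7°, so f = 0.997.
Second observation: θ = 284.3°, f = 0.376.
Δf = 0.376 − 0.997 = -0.620, i.e. -62 pp.

-62 pp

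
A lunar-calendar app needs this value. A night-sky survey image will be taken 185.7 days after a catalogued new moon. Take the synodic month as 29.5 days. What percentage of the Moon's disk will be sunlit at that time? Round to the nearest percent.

185.7/29.5 = 6.295 lunations, so 6 complete cycles and 8.70 d into the next.
The Moon has covered 8.70/29.5 of its cycle, so θ ≈ 360° × 8.70/29.5 = 106.2°.
cos 106.2° = (-0.278), so f = (1 − (-0.278))/2 = 0.639, so 64%.

64%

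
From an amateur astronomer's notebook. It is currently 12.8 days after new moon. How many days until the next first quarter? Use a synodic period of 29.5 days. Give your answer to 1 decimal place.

24.1 days

First quarter is 0.25 of the way through the cycle: age 0.25 × 29.5 = 7.375 d.
Already past this cycle's first quarter; the next is at 7.375 + 29.5 = 36.875 d, so 36.875 − 12.8 = 24.075 days.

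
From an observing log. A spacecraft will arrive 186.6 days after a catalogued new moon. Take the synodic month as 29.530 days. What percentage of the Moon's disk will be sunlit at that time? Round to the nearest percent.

186.6 d spans 6 complete synodic months (6 × 29.530 = 177.18 d) plus 9.42 d.
Phase angle: θ = 360°·(9.42 d)/(29.530 d) = 114.8°.
With cos θ = (-0.420), the lit fraction is (1 − (-0.420))/2 ≈ 0.710, so 71%.

71%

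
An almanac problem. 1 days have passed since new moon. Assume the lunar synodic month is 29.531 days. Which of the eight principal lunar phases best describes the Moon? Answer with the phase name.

new moon

θ ≈ 360° × 1/29.531 = 12°, which falls in the new moon sector.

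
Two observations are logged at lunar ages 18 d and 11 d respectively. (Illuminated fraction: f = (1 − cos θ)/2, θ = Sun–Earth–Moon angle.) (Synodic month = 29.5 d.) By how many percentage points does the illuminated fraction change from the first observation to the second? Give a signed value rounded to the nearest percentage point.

First observation: θ = 360°·18/29.5 = 219.7°, so f = 0.885.
Second observation: θ = 134.2°, f = 0.849.
Δf = 0.849 − 0.885 = -0.036, i.e. -4 pp.

-4 percentage points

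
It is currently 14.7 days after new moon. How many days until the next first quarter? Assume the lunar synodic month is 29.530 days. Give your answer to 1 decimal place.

22.2 days

First quarter occurs at elongation 90°, i.e. at age 29.530 × 90/360 = 7.383 d.
This lunation's first quarter (7.383 d) has passed, so add one period: 36.913 − 14.7 = 22.213 days.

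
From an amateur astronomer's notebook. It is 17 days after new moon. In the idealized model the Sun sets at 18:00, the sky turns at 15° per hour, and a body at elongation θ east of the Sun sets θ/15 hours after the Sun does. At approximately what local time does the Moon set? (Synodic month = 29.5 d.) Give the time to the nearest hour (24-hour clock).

Elongation θ = 360° × 17/29.5 ≈ 207.5°.
At 15° of sky rotation per hour, 207.5° corresponds to a 13.83 h lag.
18:00 + 13.83 h ≈ 07:50 → 08:00 to the nearest hour.

08:00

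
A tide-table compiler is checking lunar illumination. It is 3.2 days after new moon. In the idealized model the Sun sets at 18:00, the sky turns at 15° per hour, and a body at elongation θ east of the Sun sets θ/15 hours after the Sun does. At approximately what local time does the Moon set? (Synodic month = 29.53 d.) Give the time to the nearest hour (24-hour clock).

Phase angle: θ = 360°·(3.2 d)/(29.53 d) = 39.0°.
Delay after the Sun = 39.0° / (15°/h) ≈ 2.60 h.
18:00 + 2.60 h ≈ 20:36 → 21:00 to the nearest hour.

21:00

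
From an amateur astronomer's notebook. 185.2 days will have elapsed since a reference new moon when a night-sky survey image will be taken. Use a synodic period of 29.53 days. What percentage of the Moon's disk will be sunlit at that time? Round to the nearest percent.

Reduce mod P: 185.2 − 6×29.53 = 8.02 d into the current lunation.
Phase angle: θ = 360°·(8.02 d)/(29.53 d) = 97.8°.
cos 97.8° = (-0.135), so f = (1 − (-0.135))/2 = 0.568, so 57%.

57%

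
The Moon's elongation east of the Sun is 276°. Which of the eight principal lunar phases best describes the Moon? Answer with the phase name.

The last quarter sector spans roughly 248°–292°; 276° falls inside it.

last quarter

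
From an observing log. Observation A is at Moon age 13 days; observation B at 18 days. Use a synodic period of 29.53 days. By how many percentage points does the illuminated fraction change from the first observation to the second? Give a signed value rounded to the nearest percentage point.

θ₁ = 360° × 13/29.53 = 158.5°, f₁ = (1 − cos θ₁)/2 = 0.965.
θ₂ = 360° × 18/29.53 = 219.4°, f₂ = (1 − cos θ₂)/2 = 0.886.
Change = f₂ − f₁ = -0.079 → -8 percentage points.

-8 pp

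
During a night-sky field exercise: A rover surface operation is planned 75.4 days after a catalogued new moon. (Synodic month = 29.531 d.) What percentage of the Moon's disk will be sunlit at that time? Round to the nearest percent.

97%

75.4/29.531 = 2.553 lunations, so 2 complete cycles and 16.34 d into the next.
Elongation θ = 360° × 16.34/29.531 ≈ 199.2°.
With cos θ = (-0.945), the lit fraction is (1 − (-0.945))/2 ≈ 0.972, so 97%.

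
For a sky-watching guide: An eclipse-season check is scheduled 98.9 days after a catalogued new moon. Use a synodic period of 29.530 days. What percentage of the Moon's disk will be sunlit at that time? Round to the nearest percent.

79%

Reduce mod P: 98.9 − 3×29.530 = 10.31 d into the current lunation.
The Moon has covered 10.31/29.530 of its cycle, so θ ≈ 360° × 10.31/29.530 = 125.7°.
With cos θ = (-0.583), the lit fraction is (1 − (-0.583))/2 ≈ 0.792, so 79%.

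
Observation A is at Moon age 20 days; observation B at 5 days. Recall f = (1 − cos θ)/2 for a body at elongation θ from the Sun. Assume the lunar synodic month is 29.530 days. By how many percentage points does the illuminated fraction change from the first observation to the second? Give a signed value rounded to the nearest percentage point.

First observation: θ = 360°·20/29.530 = 243.8°, so f = 0.721.
Second observation: θ = 61.0°, f = 0.257.
Δf = 0.257 − 0.721 = -0.463, i.e. -46 pp.

-46 pp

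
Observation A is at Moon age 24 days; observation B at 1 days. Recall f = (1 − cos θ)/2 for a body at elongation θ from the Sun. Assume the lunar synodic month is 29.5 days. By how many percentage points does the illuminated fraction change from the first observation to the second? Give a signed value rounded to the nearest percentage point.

First observation: θ = 360°·24/29.5 = 292.9°, so f = 0.306.
Second observation: θ = 12.2°, f = 0.011.
Δf = 0.011 − 0.306 = -0.294, i.e. -29 pp.

-29 pp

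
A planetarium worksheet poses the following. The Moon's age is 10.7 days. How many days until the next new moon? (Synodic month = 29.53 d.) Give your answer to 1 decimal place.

One full lunation from the last new moon is 29.53 d; remaining = 29.53 − 10.7 = 18.830 d.

18.8 days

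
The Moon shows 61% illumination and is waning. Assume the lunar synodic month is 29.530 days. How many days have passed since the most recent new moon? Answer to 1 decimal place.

Invert f = (1 − cos θ)/2 to get cos θ = 1 − 2(0.61) = -0.220, hence θ₀ = arccos -0.220 = 102.7°.
Waning ⇒ past full, so θ = 360° − 102.7° = 257.3°.
Age = 29.530 × 257.3°/360° ≈ 21.11 days.

21.1 days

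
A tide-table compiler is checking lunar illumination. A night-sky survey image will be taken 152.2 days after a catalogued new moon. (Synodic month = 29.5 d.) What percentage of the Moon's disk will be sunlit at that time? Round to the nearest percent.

152.2 d spans 5 complete synodic months (5 × 29.5 = 147.50 d) plus 4.70 d.
The Moon has covered 4.70/29.5 of its cycle, so θ ≈ 360° × 4.70/29.5 = 57.4°.
cos 57.4° = 0.539, so f = (1 − 0.539)/2 = 0.230, so 23%.

23%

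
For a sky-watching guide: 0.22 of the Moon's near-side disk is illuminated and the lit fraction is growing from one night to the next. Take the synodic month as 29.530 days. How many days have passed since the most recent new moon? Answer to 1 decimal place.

4.6 days

Invert f = (1 − cos θ)/2 to get cos θ = 1 − 2(0.22) = 0.560, hence θ₀ = arccos 0.560 = 55.9°.
Before full moon the principal value applies: θ = 55.9°.
Age = 29.530 × 55.9°/360° ≈ 4.59 days.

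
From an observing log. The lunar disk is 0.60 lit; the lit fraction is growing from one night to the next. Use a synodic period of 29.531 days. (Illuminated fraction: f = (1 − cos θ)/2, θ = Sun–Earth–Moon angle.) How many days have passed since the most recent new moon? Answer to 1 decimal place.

8.3 days

Invert f = (1 − cos θ)/2 to get cos θ = 1 − 2(0.60) = -0.200, hence θ₀ = arccos -0.200 = 101.5°.
Before full moon the principal value applies: θ = 101.5°.
Age = 29.531 × 101.5°/360° ≈ 8.33 days.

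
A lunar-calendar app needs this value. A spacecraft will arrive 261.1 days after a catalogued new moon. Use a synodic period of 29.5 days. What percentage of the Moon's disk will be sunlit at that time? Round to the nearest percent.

20%

Reduce mod P: 261.1 − 8×29.5 = 25.10 d into the current lunation.
The Moon has covered 25.10/29.5 of its cycle, so θ ≈ 360° × 25.10/29.5 = 306.3°.
Illuminated fraction = (1 − cos 306.3°)/2 = (1 − 0.592)/2 ≈ 0.204, so 20%.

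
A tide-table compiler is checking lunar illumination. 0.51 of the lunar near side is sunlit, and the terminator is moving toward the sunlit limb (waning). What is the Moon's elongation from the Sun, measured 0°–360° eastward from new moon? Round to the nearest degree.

From f = (1 − cos θ)/2: cos θ = 1 − 2×0.51 = -0.020; arccos → 91.1°.
Waning ⇒ past full, so θ = 360° − 91.1° = 268.9°.

269°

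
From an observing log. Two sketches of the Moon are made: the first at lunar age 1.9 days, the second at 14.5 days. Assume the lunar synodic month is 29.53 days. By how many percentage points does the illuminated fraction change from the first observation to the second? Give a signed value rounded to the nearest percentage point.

θ₁ = 360° × 1.9/29.53 = 23.2°, f₁ = (1 − cos θ₁)/2 = 0.040.
θ₂ = 360° × 14.5/29.53 = 176.8°, f₂ = (1 − cos θ₂)/2 = 0.999.
Change = f₂ − f₁ = +0.959 → +96 percentage points.

+96 pp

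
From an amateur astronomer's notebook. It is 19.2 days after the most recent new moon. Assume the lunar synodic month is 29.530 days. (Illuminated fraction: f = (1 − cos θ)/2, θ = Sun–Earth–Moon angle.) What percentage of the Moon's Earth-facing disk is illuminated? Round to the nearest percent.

79%

Phase angle: θ = 360°·(19.2 d)/(29.530 d) = 234.1°.
cos 234.1° = (-0.587), so f = (1 − (-0.587))/2 = 0.793, so 79%.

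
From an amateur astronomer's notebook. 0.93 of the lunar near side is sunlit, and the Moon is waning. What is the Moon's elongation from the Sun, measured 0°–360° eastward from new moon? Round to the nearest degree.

cos θ = 1 − 2f = -0.860, giving a principal value of 149.3°.
A waning Moon lies in 180°–360°, so θ = 360° − 149.3° = 210.7°.

211°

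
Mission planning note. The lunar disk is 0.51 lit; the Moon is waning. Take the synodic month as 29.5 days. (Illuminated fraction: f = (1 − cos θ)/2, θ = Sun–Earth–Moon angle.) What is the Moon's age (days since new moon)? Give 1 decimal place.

22.0 days

Invert f = (1 − cos θ)/2 to get cos θ = 1 − 2(0.51) = -0.020, hence θ₀ = arccos -0.020 = 91.1°.
Since the Moon is past full (waning), take the reflex angle: θ = 360° − 91.1° = 268.9°.
Age = 29.5 × 268.9°/360° ≈ 22.03 days.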